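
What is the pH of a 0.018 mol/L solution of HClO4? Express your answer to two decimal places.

pH = 1.74

HClO4 is a strong acid and dissociates completely, so [H+] = 0.018 M.
pH = -log(0.018) = 1.74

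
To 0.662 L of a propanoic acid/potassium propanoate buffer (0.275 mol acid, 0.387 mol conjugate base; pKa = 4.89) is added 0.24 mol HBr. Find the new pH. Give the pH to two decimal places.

Added H+ converts CH3CH2COO- to CH3CH2COOH: CH3CH2COOH → 0.515 mol, CH3CH2COO- → 0.147 mol.
pH = pKa + log([A⁻]/[HA]) = 4.89 + log(0.147/0.515) = 4.89 -0.544

pH = 4.35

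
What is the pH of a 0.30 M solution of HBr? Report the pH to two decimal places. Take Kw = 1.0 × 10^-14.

HBr is a strong acid and dissociates completely, so [H+] = 0.30 M.
pH = -log(0.3) = 0.52

pH = 0.52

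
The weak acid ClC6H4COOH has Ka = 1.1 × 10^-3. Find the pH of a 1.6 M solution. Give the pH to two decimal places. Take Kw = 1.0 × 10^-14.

pH = 1.38

ClC6H4COOH ⇌ ClC6H4COO- + H+
Ka = x²/(1.6 − x) = 1.1 × 10^-3
Assume x ≪ 1.6: x ≈ √(1.1 × 10^-3 × 1.6) = 4.20 × 10^-2 M
Check: 2.6% ionized — well under 5%, approximation valid.
pH = −log(4.20 × 10^-2) = 1.38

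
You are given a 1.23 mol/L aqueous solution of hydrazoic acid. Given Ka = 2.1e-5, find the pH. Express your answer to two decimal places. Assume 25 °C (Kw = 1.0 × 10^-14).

HN3 ⇌ N3- + H+
Let x = [H+] at equilibrium. Ka = x²/(1.23 − x).
Assume x ≪ 1.23: x ≈ √(2.1 × 10^-5 × 1.23) = 5.08 × 10^-3 M
Check: 0.41% ionized — well under 5%, approximation valid.
pH = −log(5.08 × 10^-3) = 2.29

pH = 2.29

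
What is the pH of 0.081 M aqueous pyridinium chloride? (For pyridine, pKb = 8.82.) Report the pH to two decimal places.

pH = 3.14

C5H5NH+ is the conjugate acid of the weak base C5H5N.
Kb = 10^(−8.82) = 1.51 × 10^-9
Ka = Kw/Kb = 1.0×10^-14 / 1.51 × 10^-9 = 6.62 × 10^-6
Ka = x²/(0.081 − x) = 6.62 × 10^-6
Neglecting x in the denominator: x = √(6.62 × 10^-6 × 0.081) = 7.32 × 10^-4 M
pH = −log(7.32 × 10^-4) = 3.14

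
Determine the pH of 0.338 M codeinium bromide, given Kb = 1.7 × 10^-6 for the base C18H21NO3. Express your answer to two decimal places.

pH = 4.35

C18H22NO3+ is the conjugate acid of the weak base C18H21NO3.
Ka = Kw/Kb = 1.0×10^-14 / 1.7 × 10^-6 = 5.88 × 10^-9
Let x = [H+] at equilibrium. Ka = x²/(0.338 − x).
Assume x ≪ 0.338: x ≈ √(5.88 × 10^-9 × 0.338) = 4.46 × 10^-5 M
(x/C₀ = 0.013% < 5%, so the approximation holds.)
pH = −log(4.46 × 10^-5) = 4.35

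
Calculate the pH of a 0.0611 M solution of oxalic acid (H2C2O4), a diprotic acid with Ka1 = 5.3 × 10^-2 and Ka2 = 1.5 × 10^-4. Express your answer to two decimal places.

Since Ka1 ≫ Ka2, the first ionization dominates [H+].
Ka1 = x²/(0.0611 − x) = 5.3 × 10^-2
Solving the quadratic: x = (−Ka1 + √(Ka1² + 4·Ka1·C₀))/2 = 3.63 × 10^-2 M
pH = −log(3.63 × 10^-2) = 1.44

pH = 1.44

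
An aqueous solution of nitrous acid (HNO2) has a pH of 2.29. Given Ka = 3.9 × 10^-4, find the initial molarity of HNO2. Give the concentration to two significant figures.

C₀ = 7.3 × 10^-2 M

[H+] = 10^(-2.29) = 5.13 × 10^-3 M = x
Ka = x²/(C₀ − x) ⇒ C₀ = x + x²/Ka
C₀ = 5.13 × 10^-3 + (5.13 × 10^-3)²/(3.9 × 10^-4) = 7.26 × 10^-2 M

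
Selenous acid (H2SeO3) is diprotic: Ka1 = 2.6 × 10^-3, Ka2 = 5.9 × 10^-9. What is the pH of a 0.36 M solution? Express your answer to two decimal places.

Since Ka1 ≫ Ka2, the first ionization dominates [H+].
Ka1 = x²/(0.36 − x) = 2.6 × 10^-3
Solving the quadratic: x = (−Ka1 + √(Ka1² + 4·Ka1·C₀))/2 = 2.93 × 10^-2 M
pH = −log(2.93 × 10^-2) = 1.53

pH = 1.53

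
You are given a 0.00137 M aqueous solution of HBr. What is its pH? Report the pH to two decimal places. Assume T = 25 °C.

HBr is a strong acid and dissociates completely, so [H+] = 0.00137 M.
pH = -log(0.00137) = 2.86

pH = 2.86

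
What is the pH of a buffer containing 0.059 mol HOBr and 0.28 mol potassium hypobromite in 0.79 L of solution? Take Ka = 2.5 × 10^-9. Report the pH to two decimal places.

pH = 9.28

pKa = −log(2.5 × 10^-9) = 8.602
Henderson–Hasselbalch: pH = pKa + log([OBr-]/[HOBr]) = 8.602 + log(0.28/0.059)
pH = 8.602 + (+0.676) = 9.28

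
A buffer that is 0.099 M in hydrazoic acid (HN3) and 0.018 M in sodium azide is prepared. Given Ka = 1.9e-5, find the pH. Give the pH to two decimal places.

pKa = −log(1.9 × 10^-5) = 4.721
Using pH = pKa + log([base]/[acid]) with [base]/[acid] = 0.018/0.099:
pH = 4.721 + (-0.740) = 3.98

pH = 3.98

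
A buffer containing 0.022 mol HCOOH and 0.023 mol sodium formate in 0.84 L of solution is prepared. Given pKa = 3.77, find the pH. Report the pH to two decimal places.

Using pH = pKa + log([base]/[acid]) with [base]/[acid] = 0.023/0.022:
pH = 3.77 + (+0.019) = 3.79

pH = 3.79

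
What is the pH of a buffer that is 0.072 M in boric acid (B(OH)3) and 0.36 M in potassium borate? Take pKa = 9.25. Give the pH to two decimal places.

Using pH = pKa + log([base]/[acid]) with [base]/[acid] = 0.36/0.072:
pH = 9.25 + (+0.699) = 9.95

pH = 9.95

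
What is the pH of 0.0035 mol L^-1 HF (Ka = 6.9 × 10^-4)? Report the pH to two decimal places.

pH = 2.90

HF ⇌ F- + H+
Let x = [H+] at equilibrium. Ka = x²/(0.0035 − x).
x is not negligible relative to C₀; solve x² + 0.00069·x − 2.41e-06 = 0.
x = (−Ka + √(Ka² + 4·Ka·C₀))/2 = 1.25 × 10^-3 M
pH = −log[H+] = −log(1.25 × 10^-3) = 2.90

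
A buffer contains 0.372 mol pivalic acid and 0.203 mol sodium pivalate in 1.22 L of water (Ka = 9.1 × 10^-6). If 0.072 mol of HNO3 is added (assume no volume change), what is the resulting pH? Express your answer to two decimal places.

pH = 4.51

After neutralization: n((CH3)3CCOOH) = 0.444 mol, n((CH3)3CCOO-) = 0.131 mol.
pKa = −log(9.1 × 10^-6) = 5.041
Henderson–Hasselbalch with mole ratio 0.131/0.444: pH = 5.041 + (-0.530)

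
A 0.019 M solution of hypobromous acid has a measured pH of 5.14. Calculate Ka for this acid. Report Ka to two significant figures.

Ka = 2.8 × 10^-9

[H+] = 10^(-5.14) = 7.24 × 10^-6 M
At equilibrium [HA] = 0.019 − 7.24 × 10^-6 = 1.90 × 10^-2 M
Ka = [H+][A-]/[HA] = (7.24 × 10^-6)² / 1.90 × 10^-2 = 2.8 × 10^-9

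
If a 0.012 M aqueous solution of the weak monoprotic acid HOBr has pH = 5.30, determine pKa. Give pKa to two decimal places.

pKa = 8.68

[H+] = 10^(-5.30) = 5.01 × 10^-6 M
At equilibrium [HA] = 0.012 − 5.01 × 10^-6 = 1.20 × 10^-2 M
Ka = [H+][A-]/[HA] = (5.01 × 10^-6)² / 1.20 × 10^-2 = 2.09 × 10^-9
pKa = -log(2.09 × 10^-9) = 8.68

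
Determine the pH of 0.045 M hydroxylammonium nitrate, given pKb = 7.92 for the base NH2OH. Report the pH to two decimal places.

pH = 3.71

NH3OH+ is the conjugate acid of the weak base NH2OH.
Kb = 10^(−7.92) = 1.20 × 10^-8
Ka = Kw/Kb = 1.0×10^-14 / 1.20 × 10^-8 = 8.33 × 10^-7
Ka = [H+]²/(0.045 − [H+]) = 8.33 × 10^-7
Since Ka ≪ C₀, [H+] ≈ √(Ka·C₀) = 1.94 × 10^-4 M.
([H+]/C₀ = 0.43% < 5%, so the approximation holds.)
pH = −log[H+] = −log(1.94 × 10^-4) = 3.71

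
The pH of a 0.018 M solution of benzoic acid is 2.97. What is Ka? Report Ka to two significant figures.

[H+] = 10^(-2.97) = 1.07 × 10^-3 M
At equilibrium [HA] = 0.018 − 1.07 × 10^-3 = 1.69 × 10^-2 M
Ka = [H+][A-]/[HA] = (1.07 × 10^-3)² / 1.69 × 10^-2 = 6.8 × 10^-5

Ka = 6.8 × 10^-5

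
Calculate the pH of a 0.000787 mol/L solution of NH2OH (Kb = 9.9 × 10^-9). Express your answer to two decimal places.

NH2OH + H2O ⇌ NH3OH+ + OH-
Kb = x²/(0.000787 − x) = 9.9 × 10^-9
Neglecting x in the denominator: x = √(9.9 × 10^-9 × 0.000787) = 2.79 × 10^-6 M
pOH = 5.55, so pH = 14.00 − pOH = 8.45

pH = 8.45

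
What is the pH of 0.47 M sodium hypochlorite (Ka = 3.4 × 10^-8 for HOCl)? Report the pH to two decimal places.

pH = 10.57

OCl- is the conjugate base of the weak acid HOCl.
Kb = Kw/Ka = 1.0×10^-14 / 3.4 × 10^-8 = 2.94 × 10^-7
Kb = [OH-]²/(0.47 − [OH-]) = 2.94 × 10^-7
Since Kb ≪ C₀, [OH-] ≈ √(Kb·C₀) = 3.72 × 10^-4 M.
pOH = −log(3.72 × 10^-4) = 3.43; pH = 14.00 − 3.43 = 10.57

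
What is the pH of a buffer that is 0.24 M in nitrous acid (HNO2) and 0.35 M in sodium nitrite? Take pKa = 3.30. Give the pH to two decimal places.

pH = 3.46

Henderson–Hasselbalch: pH = pKa + log([NO2-]/[HNO2]) = 3.30 + log(0.35/0.24)
pH = 3.30 + (+0.164) = 3.46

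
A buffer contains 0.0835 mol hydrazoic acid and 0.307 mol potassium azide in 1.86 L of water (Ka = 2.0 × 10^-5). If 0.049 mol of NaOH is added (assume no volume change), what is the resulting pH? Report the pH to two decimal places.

pH = 5.71

OH- converts HN3 to N3-: HN3 → 0.0345 mol, N3- → 0.356 mol.
pKa = −log(2.0 × 10^-5) = 4.699
Henderson–Hasselbalch with mole ratio 0.356/0.0345: pH = 4.699 + (+1.014)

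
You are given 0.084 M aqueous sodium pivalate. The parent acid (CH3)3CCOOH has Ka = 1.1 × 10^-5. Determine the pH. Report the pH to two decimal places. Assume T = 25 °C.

(CH3)3CCOO- is the conjugate base of the weak acid (CH3)3CCOOH.
Kb = Kw/Ka = 1.0×10^-14 / 1.1 × 10^-5 = 9.09 × 10^-10
From the ICE table, Kb = [OH-]²/(0.084 − [OH-]) = 9.09 × 10^-10.
Assume [OH-] ≪ 0.084: [OH-] ≈ √(9.09 × 10^-10 × 0.084) = 8.74 × 10^-6 M
pOH = −log(8.74 × 10^-6) = 5.06; pH = 14.00 − 5.06 = 8.94

pH = 8.94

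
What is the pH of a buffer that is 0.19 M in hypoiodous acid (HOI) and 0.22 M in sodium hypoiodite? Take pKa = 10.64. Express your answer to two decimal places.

pH = 10.70

pH = pKa + log([A⁻]/[HA]) = 10.64 + log(0.22/0.19)
pH = 10.64 + (+0.064) = 10.70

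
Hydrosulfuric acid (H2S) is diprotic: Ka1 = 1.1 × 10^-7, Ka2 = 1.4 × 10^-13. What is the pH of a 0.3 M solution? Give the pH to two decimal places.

Since Ka1 ≫ Ka2, the first ionization dominates [H+].
Ka1 = x²/(0.3 − x) = 1.1 × 10^-7
x ≈ √(1.1 × 10^-7 × 0.3) = 1.82 × 10^-4 M
pH = −log(1.82 × 10^-4) = 3.74

pH = 3.74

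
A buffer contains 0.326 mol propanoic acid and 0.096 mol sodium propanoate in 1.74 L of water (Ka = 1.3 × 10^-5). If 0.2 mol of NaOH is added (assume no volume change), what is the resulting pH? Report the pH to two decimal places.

After neutralization: n(CH3CH2COOH) = 0.126 mol, n(CH3CH2COO-) = 0.296 mol.
pKa = −log(1.3 × 10^-5) = 4.886
Henderson–Hasselbalch with mole ratio 0.296/0.126: pH = 4.886 + (+0.371)

pH = 5.26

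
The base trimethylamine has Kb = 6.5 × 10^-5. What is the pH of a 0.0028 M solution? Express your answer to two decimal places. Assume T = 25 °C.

(CH3)3N + H2O ⇌ (CH3)3NH+ + OH-
Kb = x²/(0.0028 − x) = 6.5 × 10^-5
The 5% rule fails; solving x² + Kb·x − Kb·C₀ = 0 exactly:
x = (−Kb + √(Kb² + 4·Kb·C₀))/2 = 3.95 × 10^-4 M
pOH = −log(3.95 × 10^-4) = 3.40; pH = 14.00 − 3.40 = 10.60

pH = 10.60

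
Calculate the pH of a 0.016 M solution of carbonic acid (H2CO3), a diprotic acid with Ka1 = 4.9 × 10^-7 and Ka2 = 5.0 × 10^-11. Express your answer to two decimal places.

Since Ka1 ≫ Ka2, the first ionization dominates [H+].
Ka1 = x²/(0.016 − x) = 4.9 × 10^-7
x ≈ √(4.9 × 10^-7 × 0.016) = 8.85 × 10^-5 M
pH = −log(8.85 × 10^-5) = 4.05

pH = 4.05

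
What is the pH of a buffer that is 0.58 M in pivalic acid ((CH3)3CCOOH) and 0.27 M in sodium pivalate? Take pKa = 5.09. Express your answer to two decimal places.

Henderson–Hasselbalch: pH = pKa + log([(CH3)3CCOO-]/[(CH3)3CCOOH]) = 5.09 + log(0.27/0.58)
pH = 5.09 + (-0.332) = 4.76

pH = 4.76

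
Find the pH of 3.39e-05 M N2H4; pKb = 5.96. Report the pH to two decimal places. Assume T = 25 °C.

pH = 8.75

N2H4 + H2O ⇌ N2H5+ + OH-
Kb = 10^(−5.96) = 1.10 × 10^-6
Kb = x²/(3.39e-05 − x) = 1.10 × 10^-6
Here C₀/Kb ≈ 30.8, so the small-x approximation fails. Use the quadratic:
x = [−1.1e-06 + √(1.1e-06² + 1.49e-10)]/2 = 5.58 × 10^-6 M
pOH = 5.25, so pH = 14.00 − pOH = 8.75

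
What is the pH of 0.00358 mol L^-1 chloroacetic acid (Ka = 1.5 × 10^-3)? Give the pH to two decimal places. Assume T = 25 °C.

pH = 2.77

ClCH2COOH ⇌ ClCH2COO- + H+
From the ICE table, Ka = [H+]²/(0.00358 − [H+]) = 1.5 × 10^-3.
The 5% rule fails; solving [H+]² + Ka·[H+] − Ka·C₀ = 0 exactly:
[H+] = [−0.0015 + √(0.0015² + 2.15e-05)]/2 = 1.69 × 10^-3 M
pH = −log[H+] = −log(1.69 × 10^-3) = 2.77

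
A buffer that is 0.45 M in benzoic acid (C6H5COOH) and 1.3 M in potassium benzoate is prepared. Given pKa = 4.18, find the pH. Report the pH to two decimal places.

Using pH = pKa + log([base]/[acid]) with [base]/[acid] = 1.3/0.45:
pH = 4.18 + (+0.461) = 4.64

pH = 4.64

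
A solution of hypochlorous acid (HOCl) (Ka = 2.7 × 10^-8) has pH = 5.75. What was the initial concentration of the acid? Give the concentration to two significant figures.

C₀ = 1.2 × 10^-4 M

[H+] = 10^(-5.75) = 1.78 × 10^-6 M = x
Ka = x²/(C₀ − x) ⇒ C₀ = x + x²/Ka
C₀ = 1.78 × 10^-6 + (1.78 × 10^-6)²/(2.7 × 10^-8) = 1.19 × 10^-4 M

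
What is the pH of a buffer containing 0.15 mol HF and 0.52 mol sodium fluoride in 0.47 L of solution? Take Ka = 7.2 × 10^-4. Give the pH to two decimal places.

pKa = −log(7.2 × 10^-4) = 3.143
Henderson–Hasselbalch: pH = pKa + log([F-]/[HF]) = 3.143 + log(0.52/0.15)
pH = 3.143 + (+0.540) = 3.68

pH = 3.68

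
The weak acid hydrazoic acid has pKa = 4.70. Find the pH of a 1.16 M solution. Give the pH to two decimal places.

pH = 2.32

HN3 ⇌ N3- + H+
Ka = 10^(−4.70) = 2.00 × 10^-5
From the ICE table, Ka = x²/(1.16 − x) = 2.00 × 10^-5.
Neglecting x in the denominator: x = √(2.00 × 10^-5 × 1.16) = 4.82 × 10^-3 M
(x/C₀ = 0.42% < 5%, so the approximation holds.)
pH = −log(4.82 × 10^-3) = 2.32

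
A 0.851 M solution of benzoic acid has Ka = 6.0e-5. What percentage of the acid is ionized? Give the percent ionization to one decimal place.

0.8%

C6H5COOH ⇌ C6H5COO- + H+; let x = [H+] at equilibrium.
x ≈ √(Ka·C₀) = √(6.0 × 10^-5 × 0.851) = 7.15 × 10^-3 M
% ionization = x/C₀ × 100% = 7.15 × 10^-3/0.851 × 100% = 0.8%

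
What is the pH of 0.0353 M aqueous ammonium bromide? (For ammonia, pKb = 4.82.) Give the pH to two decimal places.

NH4+ is the conjugate acid of the weak base NH3.
Kb = 10^(−4.82) = 1.51 × 10^-5
Ka = Kw/Kb = 1.0×10^-14 / 1.51 × 10^-5 = 6.62 × 10^-10
From the ICE table, Ka = [H+]²/(0.0353 − [H+]) = 6.62 × 10^-10.
Neglecting [H+] in the denominator: [H+] = √(6.62 × 10^-10 × 0.0353) = 4.83 × 10^-6 M
([H+]/C₀ = 0.014% < 5%, so the approximation holds.)
pH = −log[H+] = −log(4.83 × 10^-6) = 5.32

pH = 5.32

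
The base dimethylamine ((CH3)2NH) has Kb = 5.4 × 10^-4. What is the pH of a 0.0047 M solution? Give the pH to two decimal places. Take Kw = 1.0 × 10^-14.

pH = 11.13

(CH3)2NH + H2O ⇌ (CH3)2NH2+ + OH-
Kb = [OH-]²/(0.0047 − [OH-]) = 5.4 × 10^-4
Here C₀/Kb ≈ 8.7, so the small-[OH-] approximation fails. Use the quadratic:
[OH-] = (−Kb + √(Kb² + 4·Kb·C₀))/2 = 1.35 × 10^-3 M
pOH = 2.87, so pH = 14.00 − pOH = 11.13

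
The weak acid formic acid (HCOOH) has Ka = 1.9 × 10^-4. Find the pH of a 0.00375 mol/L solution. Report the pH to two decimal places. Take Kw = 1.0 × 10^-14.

pH = 3.12

HCOOH ⇌ HCOO- + H+
Ka = [H+]²/(0.00375 − [H+]) = 1.9 × 10^-4
Here C₀/Ka ≈ 19.7, so the small-[H+] approximation fails. Use the quadratic:
[H+] = (−Ka + √(Ka² + 4·Ka·C₀))/2 = 7.54 × 10^-4 M
pH = −log(7.54 × 10^-4) = 3.12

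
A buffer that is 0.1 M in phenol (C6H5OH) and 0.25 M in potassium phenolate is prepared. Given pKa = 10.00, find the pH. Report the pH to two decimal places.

Henderson–Hasselbalch: pH = pKa + log([C6H5O-]/[C6H5OH]) = 10.00 + log(0.25/0.1)
pH = 10.00 + (+0.398) = 10.40

pH = 10.40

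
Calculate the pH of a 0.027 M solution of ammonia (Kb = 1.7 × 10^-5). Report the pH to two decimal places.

pH = 10.83

NH3 + H2O ⇌ NH4+ + OH-
Kb = [OH-]²/(0.027 − [OH-]) = 1.7 × 10^-5
Since Kb ≪ C₀, [OH-] ≈ √(Kb·C₀) = 6.77 × 10^-4 M.
([OH-]/C₀ = 2.5% < 5%, so the approximation holds.)
pOH = 3.17, so pH = 14.00 − pOH = 10.83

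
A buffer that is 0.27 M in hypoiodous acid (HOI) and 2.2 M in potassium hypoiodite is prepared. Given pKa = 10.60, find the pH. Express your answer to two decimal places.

Henderson–Hasselbalch: pH = pKa + log([OI-]/[HOI]) = 10.60 + log(2.2/0.27)
pH = 10.60 + (+0.911) = 11.51

pH = 11.51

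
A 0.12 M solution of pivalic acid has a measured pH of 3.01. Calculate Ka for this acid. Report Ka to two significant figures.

Ka = 8.0 × 10^-6

[H+] = 10^(-3.01) = 9.77 × 10^-4 M
At equilibrium [HA] = 0.12 − 9.77 × 10^-4 = 1.19 × 10^-1 M
Ka = [H+][A-]/[HA] = (9.77 × 10^-4)² / 1.19 × 10^-1 = 8.0 × 10^-6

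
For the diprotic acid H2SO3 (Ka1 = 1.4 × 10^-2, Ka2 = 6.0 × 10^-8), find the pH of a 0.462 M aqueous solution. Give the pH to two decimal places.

Since Ka1 ≫ Ka2, the first ionization dominates [H+].
Ka1 = x²/(0.462 − x) = 1.4 × 10^-2
Solving the quadratic: x = (−Ka1 + √(Ka1² + 4·Ka1·C₀))/2 = 7.37 × 10^-2 M
pH = −log(7.37 × 10^-2) = 1.13

pH = 1.13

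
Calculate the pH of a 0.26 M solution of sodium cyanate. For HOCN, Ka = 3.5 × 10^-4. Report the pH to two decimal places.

OCN- is the conjugate base of the weak acid HOCN.
Kb = Kw/Ka = 1.0×10^-14 / 3.5 × 10^-4 = 2.86 × 10^-11
From the ICE table, Kb = [OH-]²/(0.26 − [OH-]) = 2.86 × 10^-11.
Assume [OH-] ≪ 0.26: [OH-] ≈ √(2.86 × 10^-11 × 0.26) = 2.73 × 10^-6 M
pOH = −log(2.73 × 10^-6) = 5.56; pH = 14.00 − 5.56 = 8.44

pH = 8.44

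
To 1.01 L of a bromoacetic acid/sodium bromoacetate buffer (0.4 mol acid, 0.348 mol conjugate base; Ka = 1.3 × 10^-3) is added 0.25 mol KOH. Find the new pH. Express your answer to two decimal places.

pH = 3.49

After neutralization: n(BrCH2COOH) = 0.15 mol, n(BrCH2COO-) = 0.598 mol.
pKa = −log(1.3 × 10^-3) = 2.886
pH = pKa + log([A⁻]/[HA]) = 2.886 + log(0.598/0.15) = 2.886 +0.601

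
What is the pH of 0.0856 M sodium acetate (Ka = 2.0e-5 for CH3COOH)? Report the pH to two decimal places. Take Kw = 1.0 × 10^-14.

pH = 8.82

CH3COO- is the conjugate base of the weak acid CH3COOH.
Kb = Kw/Ka = 1.0×10^-14 / 2.0 × 10^-5 = 5.00 × 10^-10
From the ICE table, Kb = [OH-]²/(0.0856 − [OH-]) = 5.00 × 10^-10.
Assume [OH-] ≪ 0.0856: [OH-] ≈ √(5.00 × 10^-10 × 0.0856) = 6.54 × 10^-6 M
Check: 0.0076% ionized — well under 5%, approximation valid.
pOH = 5.18, so pH = 14.00 − pOH = 8.82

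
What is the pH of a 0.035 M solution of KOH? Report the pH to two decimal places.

pH = 12.54

KOH is a strong base; [OH-] = 0.035 M.
pOH = -log(0.035) = 1.46
pH = 14.00 - 1.46 = 12.54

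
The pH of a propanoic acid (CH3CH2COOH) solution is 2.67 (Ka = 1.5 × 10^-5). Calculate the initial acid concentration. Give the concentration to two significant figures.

[H+] = 10^(-2.67) = 2.14 × 10^-3 M = x
Ka = x²/(C₀ − x) ⇒ C₀ = x + x²/Ka
C₀ = 2.14 × 10^-3 + (2.14 × 10^-3)²/(1.5 × 10^-5) = 3.07 × 10^-1 M

C₀ = 3.1 × 10^-1 M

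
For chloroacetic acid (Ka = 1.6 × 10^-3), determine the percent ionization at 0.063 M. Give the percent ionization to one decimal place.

ClCH2COOH ⇌ ClCH2COO- + H+; let x = [H+] at equilibrium.
Ka = x²/(C₀ − x); solving the quadratic gives x = 9.27 × 10^-3 M.
% ionization = x/C₀ × 100% = 9.27 × 10^-3/0.063 × 100% = 14.7%

14.7%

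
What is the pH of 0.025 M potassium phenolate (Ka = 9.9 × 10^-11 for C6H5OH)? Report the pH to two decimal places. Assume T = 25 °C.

C6H5O- is the conjugate base of the weak acid C6H5OH.
Kb = Kw/Ka = 1.0×10^-14 / 9.9 × 10^-11 = 1.01 × 10^-4
From the ICE table, Kb = [OH-]²/(0.025 − [OH-]) = 1.01 × 10^-4.
Here C₀/Kb ≈ 248, so the small-[OH-] approximation fails. Use the quadratic:
[OH-] = (−Kb + √(Kb² + 4·Kb·C₀))/2 = 1.54 × 10^-3 M
pOH = −log(1.54 × 10^-3) = 2.81; pH = 14.00 − 2.81 = 11.19

pH = 11.19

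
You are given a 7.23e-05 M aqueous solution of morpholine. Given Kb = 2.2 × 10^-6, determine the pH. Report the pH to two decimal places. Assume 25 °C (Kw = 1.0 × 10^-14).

C4H8ONH + H2O ⇌ C4H8ONH2+ + OH-
From the ICE table, Kb = [OH-]²/(7.23e-05 − [OH-]) = 2.2 × 10^-6.
The 5% rule fails; solving [OH-]² + Kb·[OH-] − Kb·C₀ = 0 exactly:
[OH-] = (−Kb + √(Kb² + 4·Kb·C₀))/2 = 1.16 × 10^-5 M
pOH = −log(1.16 × 10^-5) = 4.94; pH = 14.00 − 4.94 = 9.06

pH = 9.06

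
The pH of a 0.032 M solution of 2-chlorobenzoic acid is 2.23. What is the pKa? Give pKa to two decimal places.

pKa = 2.88

[H+] = 10^(-2.23) = 5.89 × 10^-3 M
At equilibrium [HA] = 0.032 − 5.89 × 10^-3 = 2.61 × 10^-2 M
Ka = [H+][A-]/[HA] = (5.89 × 10^-3)² / 2.61 × 10^-2 = 1.33 × 10^-3
pKa = -log(1.33 × 10^-3) = 2.88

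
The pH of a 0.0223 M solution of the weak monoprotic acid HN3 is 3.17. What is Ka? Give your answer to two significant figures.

Ka = 2.1 × 10^-5

[H+] = 10^(-3.17) = 6.76 × 10^-4 M
At equilibrium [HA] = 0.0223 − 6.76 × 10^-4 = 2.16 × 10^-2 M
Ka = [H+][A-]/[HA] = (6.76 × 10^-4)² / 2.16 × 10^-2 = 2.1 × 10^-5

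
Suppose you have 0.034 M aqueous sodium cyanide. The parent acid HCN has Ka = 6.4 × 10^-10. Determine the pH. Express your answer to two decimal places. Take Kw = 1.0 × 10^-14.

CN- is the conjugate base of the weak acid HCN.
Kb = Kw/Ka = 1.0×10^-14 / 6.4 × 10^-10 = 1.56 × 10^-5
Kb = x²/(0.034 − x) = 1.56 × 10^-5
Neglecting x in the denominator: x = √(1.56 × 10^-5 × 0.034) = 7.28 × 10^-4 M
(x/C₀ = 2.1% < 5%, so the approximation holds.)
pOH = 3.14, so pH = 14.00 − pOH = 10.86

pH = 10.86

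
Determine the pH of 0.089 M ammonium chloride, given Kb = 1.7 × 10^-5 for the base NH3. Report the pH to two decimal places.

NH4+ is the conjugate acid of the weak base NH3.
Ka = Kw/Kb = 1.0×10^-14 / 1.7 × 10^-5 = 5.88 × 10^-10
Ka = x²/(0.089 − x) = 5.88 × 10^-10
Neglecting x in the denominator: x = √(5.88 × 10^-10 × 0.089) = 7.23 × 10^-6 M
pH = −log(7.23 × 10^-6) = 5.14

pH = 5.14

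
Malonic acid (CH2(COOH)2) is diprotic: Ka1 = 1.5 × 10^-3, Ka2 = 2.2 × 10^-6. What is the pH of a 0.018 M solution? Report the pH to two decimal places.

pH = 2.35

Since Ka1 ≫ Ka2, the first ionization dominates [H+].
Ka1 = x²/(0.018 − x) = 1.5 × 10^-3
Solving the quadratic: x = (−Ka1 + √(Ka1² + 4·Ka1·C₀))/2 = 4.50 × 10^-3 M
pH = −log(4.50 × 10^-3) = 2.35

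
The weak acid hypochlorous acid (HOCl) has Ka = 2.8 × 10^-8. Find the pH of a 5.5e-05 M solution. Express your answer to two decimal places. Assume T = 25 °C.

pH = 5.91

HOCl ⇌ OCl- + H+
From the ICE table, Ka = [H+]²/(5.5e-05 − [H+]) = 2.8 × 10^-8.
Neglecting [H+] in the denominator: [H+] = √(2.8 × 10^-8 × 5.5e-05) = 1.24 × 10^-6 M
pH = −log(1.24 × 10^-6) = 5.91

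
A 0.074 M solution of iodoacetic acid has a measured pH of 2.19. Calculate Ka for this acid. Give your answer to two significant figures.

Ka = 6.2 × 10^-4

[H+] = 10^(-2.19) = 6.46 × 10^-3 M
At equilibrium [HA] = 0.074 − 6.46 × 10^-3 = 6.75 × 10^-2 M
Ka = [H+][A-]/[HA] = (6.46 × 10^-3)² / 6.75 × 10^-2 = 6.2 × 10^-4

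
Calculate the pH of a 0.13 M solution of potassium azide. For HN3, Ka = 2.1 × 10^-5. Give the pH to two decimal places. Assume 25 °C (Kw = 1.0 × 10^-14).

N3- is the conjugate base of the weak acid HN3.
Kb = Kw/Ka = 1.0×10^-14 / 2.1 × 10^-5 = 4.76 × 10^-10
Kb = x²/(0.13 − x) = 4.76 × 10^-10
Since Kb ≪ C₀, x ≈ √(Kb·C₀) = 7.87 × 10^-6 M.
Check: 0.0061% ionized — well under 5%, approximation valid.
pOH = 5.10, so pH = 14.00 − pOH = 8.90

pH = 8.90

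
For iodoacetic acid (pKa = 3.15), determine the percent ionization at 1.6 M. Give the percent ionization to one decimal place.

ICH2COOH ⇌ ICH2COO- + H+; let x = [H+] at equilibrium.
Ka = 10^(−3.15) = 7.08 × 10^-4
x ≈ √(Ka·C₀) = √(7.08 × 10^-4 × 1.6) = 3.37 × 10^-2 M
% ionization = x/C₀ × 100% = 3.37 × 10^-2/1.6 × 100% = 2.1%

2.1%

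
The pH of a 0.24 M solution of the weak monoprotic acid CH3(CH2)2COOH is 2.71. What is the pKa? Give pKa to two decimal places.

[H+] = 10^(-2.71) = 1.95 × 10^-3 M
At equilibrium [HA] = 0.24 − 1.95 × 10^-3 = 2.38 × 10^-1 M
Ka = [H+][A-]/[HA] = (1.95 × 10^-3)² / 2.38 × 10^-1 = 1.60 × 10^-5
pKa = -log(1.60 × 10^-5) = 4.80

pKa = 4.80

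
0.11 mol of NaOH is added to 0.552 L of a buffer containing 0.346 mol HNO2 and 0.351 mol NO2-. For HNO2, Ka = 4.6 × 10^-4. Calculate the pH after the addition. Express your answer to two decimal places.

pH = 3.63

OH- converts HNO2 to NO2-: HNO2 → 0.236 mol, NO2- → 0.461 mol.
pKa = −log(4.6 × 10^-4) = 3.337
pH = pKa + log(n_NO2-/n_HNO2) = 3.337 + log(0.461/0.236) = 3.337 + (+0.291)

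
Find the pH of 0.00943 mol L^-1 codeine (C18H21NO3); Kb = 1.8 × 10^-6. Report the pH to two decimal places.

pH = 10.11

C18H21NO3 + H2O ⇌ C18H22NO3+ + OH-
Let x = [OH-] at equilibrium. Kb = x²/(0.00943 − x).
Neglecting x in the denominator: x = √(1.8 × 10^-6 × 0.00943) = 1.30 × 10^-4 M
pOH = 3.89, so pH = 14.00 − pOH = 10.11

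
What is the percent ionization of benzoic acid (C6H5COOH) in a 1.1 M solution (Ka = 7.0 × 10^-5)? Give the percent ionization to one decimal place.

C6H5COOH ⇌ C6H5COO- + H+; let x = [H+] at equilibrium.
x ≈ √(Ka·C₀) = √(7.0 × 10^-5 × 1.1) = 8.77 × 10^-3 M
Fraction ionized = 8.77 × 10^-3 / 1.1 = 0.0080 → 0.8%

0.8%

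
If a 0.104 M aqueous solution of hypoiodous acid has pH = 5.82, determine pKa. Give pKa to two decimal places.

[H+] = 10^(-5.82) = 1.51 × 10^-6 M
At equilibrium [HA] = 0.104 − 1.51 × 10^-6 = 1.04 × 10^-1 M
Ka = [H+][A-]/[HA] = (1.51 × 10^-6)² / 1.04 × 10^-1 = 2.19 × 10^-11
pKa = -log(2.19 × 10^-11) = 10.66

pKa = 10.66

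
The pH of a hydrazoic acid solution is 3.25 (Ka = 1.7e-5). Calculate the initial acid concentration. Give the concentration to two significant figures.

C₀ = 1.9 × 10^-2 M

[H+] = 10^(-3.25) = 5.62 × 10^-4 M = x
Ka = x²/(C₀ − x) ⇒ C₀ = x + x²/Ka
C₀ = 5.62 × 10^-4 + (5.62 × 10^-4)²/(1.7 × 10^-5) = 1.91 × 10^-2 M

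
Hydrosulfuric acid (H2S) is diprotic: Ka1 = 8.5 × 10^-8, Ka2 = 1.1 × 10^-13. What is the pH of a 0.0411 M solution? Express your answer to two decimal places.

pH = 4.23

Since Ka1 ≫ Ka2, the first ionization dominates [H+].
Ka1 = x²/(0.0411 − x) = 8.5 × 10^-8
x ≈ √(8.5 × 10^-8 × 0.0411) = 5.91 × 10^-5 M
pH = −log(5.91 × 10^-5) = 4.23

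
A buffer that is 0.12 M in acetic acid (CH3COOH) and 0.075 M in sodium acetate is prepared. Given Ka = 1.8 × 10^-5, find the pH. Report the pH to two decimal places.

pH = 4.54

pKa = −log(1.8 × 10^-5) = 4.745
Henderson–Hasselbalch: pH = pKa + log([CH3COO-]/[CH3COOH]) = 4.745 + log(0.075/0.12)
pH = 4.745 + (-0.204) = 4.54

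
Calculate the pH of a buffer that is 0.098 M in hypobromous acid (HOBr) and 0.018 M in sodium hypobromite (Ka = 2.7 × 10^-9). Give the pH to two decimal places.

pH = 7.83

pKa = −log(2.7 × 10^-9) = 8.569
pH = pKa + log([A⁻]/[HA]) = 8.569 + log(0.018/0.098)
pH = 8.569 + (-0.736) = 7.83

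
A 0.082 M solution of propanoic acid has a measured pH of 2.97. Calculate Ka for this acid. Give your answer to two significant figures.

Ka = 1.4 × 10^-5

[H+] = 10^(-2.97) = 1.07 × 10^-3 M
At equilibrium [HA] = 0.082 − 1.07 × 10^-3 = 8.09 × 10^-2 M
Ka = [H+][A-]/[HA] = (1.07 × 10^-3)² / 8.09 × 10^-2 = 1.4 × 10^-5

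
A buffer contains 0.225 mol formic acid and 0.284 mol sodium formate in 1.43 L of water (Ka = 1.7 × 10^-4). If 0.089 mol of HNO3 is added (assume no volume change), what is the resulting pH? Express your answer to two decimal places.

pH = 3.56

After neutralization: n(HCOOH) = 0.314 mol, n(HCOO-) = 0.195 mol.
pKa = −log(1.7 × 10^-4) = 3.770
Henderson–Hasselbalch with mole ratio 0.195/0.314: pH = 3.770 + (-0.207)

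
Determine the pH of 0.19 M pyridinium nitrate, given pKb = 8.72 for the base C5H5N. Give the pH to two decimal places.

pH = 3.00

C5H5NH+ is the conjugate acid of the weak base C5H5N.
Kb = 10^(−8.72) = 1.91 × 10^-9
Ka = Kw/Kb = 1.0×10^-14 / 1.91 × 10^-9 = 5.24 × 10^-6
Let x = [H+] at equilibrium. Ka = x²/(0.19 − x).
Neglecting x in the denominator: x = √(5.24 × 10^-6 × 0.19) = 9.98 × 10^-4 M
Check: 0.53% ionized — well under 5%, approximation valid.
pH = −log[H+] = −log(9.98 × 10^-4) = 3.00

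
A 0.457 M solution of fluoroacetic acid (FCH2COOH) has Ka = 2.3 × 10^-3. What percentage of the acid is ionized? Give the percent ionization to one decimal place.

FCH2COOH ⇌ FCH2COO- + H+; let x = [H+] at equilibrium.
Solve x² + 0.0023x − 0.00105 = 0 → x = 3.13 × 10^-2 M
Fraction ionized = 3.13 × 10^-2 / 0.457 = 0.0685 → 6.8%

6.8%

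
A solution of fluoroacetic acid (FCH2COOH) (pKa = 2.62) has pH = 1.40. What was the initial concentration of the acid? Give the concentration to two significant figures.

[H+] = 10^(-1.40) = 3.98 × 10^-2 M = x
Ka = 10^(−2.62) = 2.40 × 10^-3
Ka = x²/(C₀ − x) ⇒ C₀ = x + x²/Ka
C₀ = 3.98 × 10^-2 + (3.98 × 10^-2)²/(2.40 × 10^-3) = 7.00 × 10^-1 M

C₀ = 7.0 × 10^-1 M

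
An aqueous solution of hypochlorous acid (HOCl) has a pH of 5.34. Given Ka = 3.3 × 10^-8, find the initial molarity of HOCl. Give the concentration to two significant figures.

[H+] = 10^(-5.34) = 4.57 × 10^-6 M = x
Ka = x²/(C₀ − x) ⇒ C₀ = x + x²/Ka
C₀ = 4.57 × 10^-6 + (4.57 × 10^-6)²/(3.3 × 10^-8) = 6.37 × 10^-4 M

C₀ = 6.4 × 10^-4 M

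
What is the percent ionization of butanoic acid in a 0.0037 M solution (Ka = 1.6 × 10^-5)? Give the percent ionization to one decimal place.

6.4%

CH3(CH2)2COOH ⇌ CH3(CH2)2COO- + H+; let x = [H+] at equilibrium.
Ka = x²/(C₀ − x); solving the quadratic gives x = 2.35 × 10^-4 M.
% ionization = x/C₀ × 100% = 2.35 × 10^-4/0.0037 × 100% = 6.4%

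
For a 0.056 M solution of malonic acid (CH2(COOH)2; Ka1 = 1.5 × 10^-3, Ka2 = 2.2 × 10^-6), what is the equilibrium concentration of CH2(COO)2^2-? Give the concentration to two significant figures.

First ionization gives [H+] ≈ [CH2(COOH)COO-] = 8.45 × 10^-3 M.
Second step: Ka2 = [H+][CH2(COO)2^2-]/[CH2(COOH)COO-] ≈ [CH2(COO)2^2-] (since [H+] ≈ [CH2(COOH)COO-]).
So [CH2(COO)2^2-] ≈ Ka2.

2.2 × 10^-6 M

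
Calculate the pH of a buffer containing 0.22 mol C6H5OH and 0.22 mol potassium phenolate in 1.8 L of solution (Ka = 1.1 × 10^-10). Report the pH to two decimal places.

pKa = −log(1.1 × 10^-10) = 9.959
Henderson–Hasselbalch: pH = pKa + log([C6H5O-]/[C6H5OH]) = 9.959 + log(0.22/0.22)
pH = 9.959 + (+0.000) = 9.96

pH = 9.96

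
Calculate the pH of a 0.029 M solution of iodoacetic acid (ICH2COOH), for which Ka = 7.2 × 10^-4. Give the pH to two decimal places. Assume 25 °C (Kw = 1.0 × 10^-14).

pH = 2.37

ICH2COOH ⇌ ICH2COO- + H+
Let x = [H+] at equilibrium. Ka = x²/(0.029 − x).
The 5% rule fails; solving x² + Ka·x − Ka·C₀ = 0 exactly:
x = [−0.00072 + √(0.00072² + 8.35e-05)]/2 = 4.22 × 10^-3 M
pH = −log(4.22 × 10^-3) = 2.37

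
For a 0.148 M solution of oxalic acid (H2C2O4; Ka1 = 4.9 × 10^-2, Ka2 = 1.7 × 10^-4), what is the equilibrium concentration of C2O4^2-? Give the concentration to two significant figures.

First ionization gives [H+] ≈ [HC2O4-] = 6.41 × 10^-2 M.
Second step: Ka2 = [H+][C2O4^2-]/[HC2O4-] ≈ [C2O4^2-] (since [H+] ≈ [HC2O4-]).
So [C2O4^2-] ≈ Ka2.

1.7 × 10^-4 M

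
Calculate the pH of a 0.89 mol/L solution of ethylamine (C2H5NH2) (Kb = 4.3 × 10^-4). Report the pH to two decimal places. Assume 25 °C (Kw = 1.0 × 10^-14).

pH = 12.29

C2H5NH2 + H2O ⇌ C2H5NH3+ + OH-
From the ICE table, Kb = [OH-]²/(0.89 − [OH-]) = 4.3 × 10^-4.
Assume [OH-] ≪ 0.89: [OH-] ≈ √(4.3 × 10^-4 × 0.89) = 1.96 × 10^-2 M
Check: 2.2% ionized — well under 5%, approximation valid.
pOH = 1.71, so pH = 14.00 − pOH = 12.29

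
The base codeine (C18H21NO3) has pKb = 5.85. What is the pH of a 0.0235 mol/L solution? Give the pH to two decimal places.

pH = 10.26

C18H21NO3 + H2O ⇌ C18H22NO3+ + OH-
Kb = 10^(−5.85) = 1.41 × 10^-6
Kb = [OH-]²/(0.0235 − [OH-]) = 1.41 × 10^-6
Since Kb ≪ C₀, [OH-] ≈ √(Kb·C₀) = 1.82 × 10^-4 M.
Check: 0.77% ionized — well under 5%, approximation valid.
pOH = 3.74, so pH = 14.00 − pOH = 10.26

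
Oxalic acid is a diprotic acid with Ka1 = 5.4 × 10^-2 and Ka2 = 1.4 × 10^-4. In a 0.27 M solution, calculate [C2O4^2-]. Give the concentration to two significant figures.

1.4 × 10^-4 M

First ionization gives [H+] ≈ [HC2O4-] = 9.67 × 10^-2 M.
Second step: Ka2 = [H+][C2O4^2-]/[HC2O4-] ≈ [C2O4^2-] (since [H+] ≈ [HC2O4-]).
So [C2O4^2-] ≈ Ka2.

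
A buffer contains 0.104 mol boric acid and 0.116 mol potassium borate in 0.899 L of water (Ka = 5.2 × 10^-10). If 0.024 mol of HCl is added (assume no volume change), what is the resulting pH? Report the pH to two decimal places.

pH = 9.14

Added H+ converts B(OH)4- to B(OH)3: B(OH)3 → 0.128 mol, B(OH)4- → 0.092 mol.
pKa = −log(5.2 × 10^-10) = 9.284
pH = pKa + log([A⁻]/[HA]) = 9.284 + log(0.092/0.128) = 9.284 -0.143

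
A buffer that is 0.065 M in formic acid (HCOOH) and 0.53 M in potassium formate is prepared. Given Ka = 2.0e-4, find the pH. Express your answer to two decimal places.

pH = 4.61

pKa = −log(2.0 × 10^-4) = 3.699
pH = pKa + log([A⁻]/[HA]) = 3.699 + log(0.53/0.065)
pH = 3.699 + (+0.911) = 4.61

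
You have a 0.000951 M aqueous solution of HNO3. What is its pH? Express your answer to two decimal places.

pH = 3.02

HNO3 is a strong acid and dissociates completely, so [H+] = 0.000951 M.
pH = -log(0.000951) = 3.02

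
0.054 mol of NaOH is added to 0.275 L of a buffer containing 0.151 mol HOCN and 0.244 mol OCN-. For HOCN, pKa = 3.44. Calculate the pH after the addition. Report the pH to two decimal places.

pH = 3.93

After neutralization: n(HOCN) = 0.097 mol, n(OCN-) = 0.298 mol.
pH = pKa + log([A⁻]/[HA]) = 3.44 + log(0.298/0.097) = 3.44 +0.487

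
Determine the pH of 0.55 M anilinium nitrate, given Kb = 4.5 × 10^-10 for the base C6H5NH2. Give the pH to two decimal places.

C6H5NH3+ is the conjugate acid of the weak base C6H5NH2.
Ka = Kw/Kb = 1.0×10^-14 / 4.5 × 10^-10 = 2.22 × 10^-5
From the ICE table, Ka = x²/(0.55 − x) = 2.22 × 10^-5.
Assume x ≪ 0.55: x ≈ √(2.22 × 10^-5 × 0.55) = 3.49 × 10^-3 M
pH = −log(3.49 × 10^-3) = 2.46

pH = 2.46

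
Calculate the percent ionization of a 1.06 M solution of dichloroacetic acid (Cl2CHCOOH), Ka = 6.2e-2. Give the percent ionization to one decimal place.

21.4%

Cl2CHCOOH ⇌ Cl2CHCOO- + H+; let x = [H+] at equilibrium.
Solve x² + 0.062x − 0.0657 = 0 → x = 2.27 × 10^-1 M
% ionization = x/C₀ × 100% = 2.27 × 10^-1/1.06 × 100% = 21.4%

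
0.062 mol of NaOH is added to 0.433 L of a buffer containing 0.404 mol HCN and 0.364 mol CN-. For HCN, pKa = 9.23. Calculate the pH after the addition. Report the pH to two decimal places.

pH = 9.33

OH- converts HCN to CN-: HCN → 0.342 mol, CN- → 0.426 mol.
Henderson–Hasselbalch with mole ratio 0.426/0.342: pH = 9.23 + (+0.095)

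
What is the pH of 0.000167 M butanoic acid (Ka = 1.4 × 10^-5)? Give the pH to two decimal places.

pH = 4.38

CH3(CH2)2COOH ⇌ CH3(CH2)2COO- + H+
Ka = [H+]²/(0.000167 − [H+]) = 1.4 × 10^-5
[H+] is not negligible relative to C₀; solve [H+]² + 1.4e-05·[H+] − 2.34e-09 = 0.
[H+] = (−Ka + √(Ka² + 4·Ka·C₀))/2 = 4.19 × 10^-5 M
pH = −log[H+] = −log(4.19 × 10^-5) = 4.38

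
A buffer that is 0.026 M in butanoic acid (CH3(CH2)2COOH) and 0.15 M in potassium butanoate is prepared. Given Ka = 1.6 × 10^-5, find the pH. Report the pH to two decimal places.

pKa = −log(1.6 × 10^-5) = 4.796
Using pH = pKa + log([base]/[acid]) with [base]/[acid] = 0.15/0.026:
pH = 4.796 + (+0.761) = 5.56

pH = 5.56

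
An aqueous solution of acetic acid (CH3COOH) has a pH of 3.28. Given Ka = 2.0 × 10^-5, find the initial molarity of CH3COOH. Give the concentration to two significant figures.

[H+] = 10^(-3.28) = 5.25 × 10^-4 M = x
Ka = x²/(C₀ − x) ⇒ C₀ = x + x²/Ka
C₀ = 5.25 × 10^-4 + (5.25 × 10^-4)²/(2.0 × 10^-5) = 1.43 × 10^-2 M

C₀ = 1.4 × 10^-2 M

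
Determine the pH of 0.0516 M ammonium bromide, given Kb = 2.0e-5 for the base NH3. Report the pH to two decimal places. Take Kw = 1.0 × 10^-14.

pH = 5.29

NH4+ is the conjugate acid of the weak base NH3.
Ka = Kw/Kb = 1.0×10^-14 / 2.0 × 10^-5 = 5.00 × 10^-10
From the ICE table, Ka = [H+]²/(0.0516 − [H+]) = 5.00 × 10^-10.
Assume [H+] ≪ 0.0516: [H+] ≈ √(5.00 × 10^-10 × 0.0516) = 5.08 × 10^-6 M
pH = −log[H+] = −log(5.08 × 10^-6) = 5.29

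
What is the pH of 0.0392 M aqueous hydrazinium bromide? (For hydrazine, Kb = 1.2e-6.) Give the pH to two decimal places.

N2H5+ is the conjugate acid of the weak base N2H4.
Ka = Kw/Kb = 1.0×10^-14 / 1.2 × 10^-6 = 8.33 × 10^-9
From the ICE table, Ka = [H+]²/(0.0392 − [H+]) = 8.33 × 10^-9.
Neglecting [H+] in the denominator: [H+] = √(8.33 × 10^-9 × 0.0392) = 1.81 × 10^-5 M
([H+]/C₀ = 0.046% < 5%, so the approximation holds.)
pH = −log[H+] = −log(1.81 × 10^-5) = 4.74

pH = 4.74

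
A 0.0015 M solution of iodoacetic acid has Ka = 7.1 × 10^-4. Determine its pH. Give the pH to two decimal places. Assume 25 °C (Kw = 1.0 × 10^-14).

pH = 3.13

ICH2COOH ⇌ ICH2COO- + H+
Let x = [H+] at equilibrium. Ka = x²/(0.0015 − x).
x is not negligible relative to C₀; solve x² + 0.00071·x − 1.06e-06 = 0.
x = (−Ka + √(Ka² + 4·Ka·C₀))/2 = 7.36 × 10^-4 M
pH = −log[H+] = −log(7.36 × 10^-4) = 3.13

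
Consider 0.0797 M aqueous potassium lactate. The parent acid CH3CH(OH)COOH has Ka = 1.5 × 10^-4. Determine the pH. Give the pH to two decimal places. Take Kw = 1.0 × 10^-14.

pH = 8.36

CH3CH(OH)COO- is the conjugate base of the weak acid CH3CH(OH)COOH.
Kb = Kw/Ka = 1.0×10^-14 / 1.5 × 10^-4 = 6.67 × 10^-11
From the ICE table, Kb = [OH-]²/(0.0797 − [OH-]) = 6.67 × 10^-11.
Since Kb ≪ C₀, [OH-] ≈ √(Kb·C₀) = 2.31 × 10^-6 M.
Check: 0.0029% ionized — well under 5%, approximation valid.
pOH = −log(2.31 × 10^-6) = 5.64; pH = 14.00 − 5.64 = 8.36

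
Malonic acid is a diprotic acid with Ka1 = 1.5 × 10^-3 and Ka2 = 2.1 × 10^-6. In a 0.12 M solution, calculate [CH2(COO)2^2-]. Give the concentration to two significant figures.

First ionization gives [H+] ≈ [CH2(COOH)COO-] = 1.27 × 10^-2 M.
Second step: Ka2 = [H+][CH2(COO)2^2-]/[CH2(COOH)COO-] ≈ [CH2(COO)2^2-] (since [H+] ≈ [CH2(COOH)COO-]).
So [CH2(COO)2^2-] ≈ Ka2.

2.1 × 10^-6 M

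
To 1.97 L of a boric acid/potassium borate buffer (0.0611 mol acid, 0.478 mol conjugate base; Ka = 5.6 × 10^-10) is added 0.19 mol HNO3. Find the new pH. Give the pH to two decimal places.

After neutralization: n(B(OH)3) = 0.251 mol, n(B(OH)4-) = 0.288 mol.
pKa = −log(5.6 × 10^-10) = 9.252
pH = pKa + log([A⁻]/[HA]) = 9.252 + log(0.288/0.251) = 9.252 +0.060

pH = 9.31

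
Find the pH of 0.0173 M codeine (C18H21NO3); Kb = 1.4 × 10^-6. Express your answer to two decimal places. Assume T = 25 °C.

C18H21NO3 + H2O ⇌ C18H22NO3+ + OH-
Kb = [OH-]²/(0.0173 − [OH-]) = 1.4 × 10^-6
Since Kb ≪ C₀, [OH-] ≈ √(Kb·C₀) = 1.56 × 10^-4 M.
Check: 0.9% ionized — well under 5%, approximation valid.
pOH = 3.81, so pH = 14.00 − pOH = 10.19

pH = 10.19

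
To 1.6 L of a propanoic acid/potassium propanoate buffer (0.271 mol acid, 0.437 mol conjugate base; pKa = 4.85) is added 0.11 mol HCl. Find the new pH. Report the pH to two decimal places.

pH = 4.78

Added H+ converts CH3CH2COO- to CH3CH2COOH: CH3CH2COOH → 0.381 mol, CH3CH2COO- → 0.327 mol.
Henderson–Hasselbalch with mole ratio 0.327/0.381: pH = 4.85 + (-0.066)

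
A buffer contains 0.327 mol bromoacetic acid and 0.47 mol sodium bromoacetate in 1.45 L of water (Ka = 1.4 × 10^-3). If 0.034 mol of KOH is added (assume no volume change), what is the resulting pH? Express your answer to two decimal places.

OH- converts BrCH2COOH to BrCH2COO-: BrCH2COOH → 0.293 mol, BrCH2COO- → 0.504 mol.
pKa = −log(1.4 × 10^-3) = 2.854
pH = pKa + log(n_BrCH2COO-/n_BrCH2COOH) = 2.854 + log(0.504/0.293) = 2.854 + (+0.236)

pH = 3.09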